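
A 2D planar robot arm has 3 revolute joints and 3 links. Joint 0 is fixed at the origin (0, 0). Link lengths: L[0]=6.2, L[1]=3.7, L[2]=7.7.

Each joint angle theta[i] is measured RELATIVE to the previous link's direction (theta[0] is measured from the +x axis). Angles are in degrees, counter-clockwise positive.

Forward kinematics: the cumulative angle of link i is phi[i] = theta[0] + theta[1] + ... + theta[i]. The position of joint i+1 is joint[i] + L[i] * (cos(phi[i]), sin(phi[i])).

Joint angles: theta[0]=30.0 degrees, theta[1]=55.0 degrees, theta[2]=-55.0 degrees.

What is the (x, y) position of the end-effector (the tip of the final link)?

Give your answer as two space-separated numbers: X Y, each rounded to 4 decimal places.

joint[0] = (0.0000, 0.0000)  (base)
link 0: phi[0] = 30 = 30 deg
  cos(30 deg) = 0.8660, sin(30 deg) = 0.5000
  joint[1] = (0.0000, 0.0000) + 6.2 * (0.8660, 0.5000) = (0.0000 + 5.3694, 0.0000 + 3.1000) = (5.3694, 3.1000)
link 1: phi[1] = 30 + 55 = 85 deg
  cos(85 deg) = 0.0872, sin(85 deg) = 0.9962
  joint[2] = (5.3694, 3.1000) + 3.7 * (0.0872, 0.9962) = (5.3694 + 0.3225, 3.1000 + 3.6859) = (5.6918, 6.7859)
link 2: phi[2] = 30 + 55 + -55 = 30 deg
  cos(30 deg) = 0.8660, sin(30 deg) = 0.5000
  joint[3] = (5.6918, 6.7859) + 7.7 * (0.8660, 0.5000) = (5.6918 + 6.6684, 6.7859 + 3.8500) = (12.3602, 10.6359)
End effector: (12.3602, 10.6359)

Answer: 12.3602 10.6359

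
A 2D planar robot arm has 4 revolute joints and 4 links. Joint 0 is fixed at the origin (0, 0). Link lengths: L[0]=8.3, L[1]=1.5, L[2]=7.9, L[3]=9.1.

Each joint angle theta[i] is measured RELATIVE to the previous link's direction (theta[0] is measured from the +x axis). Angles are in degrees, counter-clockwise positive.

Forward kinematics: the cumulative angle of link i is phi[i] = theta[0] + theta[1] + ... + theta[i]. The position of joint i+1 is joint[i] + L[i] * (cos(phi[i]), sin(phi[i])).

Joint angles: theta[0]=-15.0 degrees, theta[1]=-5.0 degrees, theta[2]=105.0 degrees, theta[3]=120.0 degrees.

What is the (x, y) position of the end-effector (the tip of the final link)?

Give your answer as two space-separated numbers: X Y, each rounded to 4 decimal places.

joint[0] = (0.0000, 0.0000)  (base)
link 0: phi[0] = -15 = -15 deg
  cos(-15 deg) = 0.9659, sin(-15 deg) = -0.2588
  joint[1] = (0.0000, 0.0000) + 8.3 * (0.9659, -0.2588) = (0.0000 + 8.0172, 0.0000 + -2.1482) = (8.0172, -2.1482)
link 1: phi[1] = -15 + -5 = -20 deg
  cos(-20 deg) = 0.9397, sin(-20 deg) = -0.3420
  joint[2] = (8.0172, -2.1482) + 1.5 * (0.9397, -0.3420) = (8.0172 + 1.4095, -2.1482 + -0.5130) = (9.4267, -2.6612)
link 2: phi[2] = -15 + -5 + 105 = 85 deg
  cos(85 deg) = 0.0872, sin(85 deg) = 0.9962
  joint[3] = (9.4267, -2.6612) + 7.9 * (0.0872, 0.9962) = (9.4267 + 0.6885, -2.6612 + 7.8699) = (10.1153, 5.2087)
link 3: phi[3] = -15 + -5 + 105 + 120 = 205 deg
  cos(205 deg) = -0.9063, sin(205 deg) = -0.4226
  joint[4] = (10.1153, 5.2087) + 9.1 * (-0.9063, -0.4226) = (10.1153 + -8.2474, 5.2087 + -3.8458) = (1.8679, 1.3629)
End effector: (1.8679, 1.3629)

Answer: 1.8679 1.3629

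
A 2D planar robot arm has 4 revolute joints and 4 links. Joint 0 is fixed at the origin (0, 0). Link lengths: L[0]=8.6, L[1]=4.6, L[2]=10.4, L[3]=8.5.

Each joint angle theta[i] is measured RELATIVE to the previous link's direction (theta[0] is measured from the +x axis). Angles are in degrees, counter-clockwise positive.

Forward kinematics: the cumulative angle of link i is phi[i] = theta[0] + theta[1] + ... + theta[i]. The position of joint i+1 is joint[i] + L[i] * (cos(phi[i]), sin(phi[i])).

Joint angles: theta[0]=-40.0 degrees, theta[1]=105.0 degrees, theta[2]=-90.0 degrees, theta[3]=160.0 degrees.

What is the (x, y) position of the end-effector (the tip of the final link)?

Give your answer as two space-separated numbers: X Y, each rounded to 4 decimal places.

joint[0] = (0.0000, 0.0000)  (base)
link 0: phi[0] = -40 = -40 deg
  cos(-40 deg) = 0.7660, sin(-40 deg) = -0.6428
  joint[1] = (0.0000, 0.0000) + 8.6 * (0.7660, -0.6428) = (0.0000 + 6.5880, 0.0000 + -5.5280) = (6.5880, -5.5280)
link 1: phi[1] = -40 + 105 = 65 deg
  cos(65 deg) = 0.4226, sin(65 deg) = 0.9063
  joint[2] = (6.5880, -5.5280) + 4.6 * (0.4226, 0.9063) = (6.5880 + 1.9440, -5.5280 + 4.1690) = (8.5320, -1.3590)
link 2: phi[2] = -40 + 105 + -90 = -25 deg
  cos(-25 deg) = 0.9063, sin(-25 deg) = -0.4226
  joint[3] = (8.5320, -1.3590) + 10.4 * (0.9063, -0.4226) = (8.5320 + 9.4256, -1.3590 + -4.3952) = (17.9576, -5.7542)
link 3: phi[3] = -40 + 105 + -90 + 160 = 135 deg
  cos(135 deg) = -0.7071, sin(135 deg) = 0.7071
  joint[4] = (17.9576, -5.7542) + 8.5 * (-0.7071, 0.7071) = (17.9576 + -6.0104, -5.7542 + 6.0104) = (11.9472, 0.2562)
End effector: (11.9472, 0.2562)

Answer: 11.9472 0.2562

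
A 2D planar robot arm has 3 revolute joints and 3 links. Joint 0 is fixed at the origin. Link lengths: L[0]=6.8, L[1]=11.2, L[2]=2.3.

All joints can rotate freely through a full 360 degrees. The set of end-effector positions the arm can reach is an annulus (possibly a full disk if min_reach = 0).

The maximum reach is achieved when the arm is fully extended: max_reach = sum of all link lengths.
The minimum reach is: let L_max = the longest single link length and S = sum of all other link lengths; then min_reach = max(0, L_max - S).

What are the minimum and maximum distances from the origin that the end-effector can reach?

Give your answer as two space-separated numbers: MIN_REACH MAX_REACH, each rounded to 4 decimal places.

Link lengths: [6.8, 11.2, 2.3]
max_reach = 6.8 + 11.2 + 2.3 = 20.3
L_max = max([6.8, 11.2, 2.3]) = 11.2
S (sum of others) = 20.3 - 11.2 = 9.1
min_reach = max(0, 11.2 - 9.1) = max(0, 2.1) = 2.1

Answer: 2.1000 20.3000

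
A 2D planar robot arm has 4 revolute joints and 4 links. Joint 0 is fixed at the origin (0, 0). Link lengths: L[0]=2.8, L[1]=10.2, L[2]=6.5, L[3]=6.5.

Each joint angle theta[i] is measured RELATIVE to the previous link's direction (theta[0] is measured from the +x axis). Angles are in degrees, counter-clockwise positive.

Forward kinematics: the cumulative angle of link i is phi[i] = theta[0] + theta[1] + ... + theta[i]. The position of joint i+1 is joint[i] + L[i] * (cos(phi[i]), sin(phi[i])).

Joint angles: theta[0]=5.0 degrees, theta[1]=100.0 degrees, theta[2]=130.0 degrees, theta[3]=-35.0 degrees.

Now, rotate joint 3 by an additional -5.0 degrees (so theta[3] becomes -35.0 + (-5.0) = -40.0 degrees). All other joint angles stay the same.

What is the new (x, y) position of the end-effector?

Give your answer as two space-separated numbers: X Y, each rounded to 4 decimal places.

Answer: -9.8574 3.0897

Derivation:
joint[0] = (0.0000, 0.0000)  (base)
link 0: phi[0] = 5 = 5 deg
  cos(5 deg) = 0.9962, sin(5 deg) = 0.0872
  joint[1] = (0.0000, 0.0000) + 2.8 * (0.9962, 0.0872) = (0.0000 + 2.7893, 0.0000 + 0.2440) = (2.7893, 0.2440)
link 1: phi[1] = 5 + 100 = 105 deg
  cos(105 deg) = -0.2588, sin(105 deg) = 0.9659
  joint[2] = (2.7893, 0.2440) + 10.2 * (-0.2588, 0.9659) = (2.7893 + -2.6400, 0.2440 + 9.8524) = (0.1494, 10.0965)
link 2: phi[2] = 5 + 100 + 130 = 235 deg
  cos(235 deg) = -0.5736, sin(235 deg) = -0.8192
  joint[3] = (0.1494, 10.0965) + 6.5 * (-0.5736, -0.8192) = (0.1494 + -3.7282, 10.0965 + -5.3245) = (-3.5789, 4.7720)
link 3: phi[3] = 5 + 100 + 130 + -40 = 195 deg
  cos(195 deg) = -0.9659, sin(195 deg) = -0.2588
  joint[4] = (-3.5789, 4.7720) + 6.5 * (-0.9659, -0.2588) = (-3.5789 + -6.2785, 4.7720 + -1.6823) = (-9.8574, 3.0897)
End effector: (-9.8574, 3.0897)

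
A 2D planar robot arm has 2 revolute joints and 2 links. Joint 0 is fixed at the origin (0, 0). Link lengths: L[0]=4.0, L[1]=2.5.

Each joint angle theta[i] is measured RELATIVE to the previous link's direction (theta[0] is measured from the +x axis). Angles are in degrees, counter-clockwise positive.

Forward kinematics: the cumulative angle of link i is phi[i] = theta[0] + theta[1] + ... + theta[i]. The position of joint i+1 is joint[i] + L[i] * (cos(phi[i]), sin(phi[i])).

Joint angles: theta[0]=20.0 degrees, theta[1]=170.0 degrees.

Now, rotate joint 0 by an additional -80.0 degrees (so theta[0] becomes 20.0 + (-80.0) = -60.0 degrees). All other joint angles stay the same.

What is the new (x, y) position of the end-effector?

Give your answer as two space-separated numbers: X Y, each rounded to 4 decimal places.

Answer: 1.1449 -1.1149

Derivation:
joint[0] = (0.0000, 0.0000)  (base)
link 0: phi[0] = -60 = -60 deg
  cos(-60 deg) = 0.5000, sin(-60 deg) = -0.8660
  joint[1] = (0.0000, 0.0000) + 4 * (0.5000, -0.8660) = (0.0000 + 2.0000, 0.0000 + -3.4641) = (2.0000, -3.4641)
link 1: phi[1] = -60 + 170 = 110 deg
  cos(110 deg) = -0.3420, sin(110 deg) = 0.9397
  joint[2] = (2.0000, -3.4641) + 2.5 * (-0.3420, 0.9397) = (2.0000 + -0.8551, -3.4641 + 2.3492) = (1.1449, -1.1149)
End effector: (1.1449, -1.1149)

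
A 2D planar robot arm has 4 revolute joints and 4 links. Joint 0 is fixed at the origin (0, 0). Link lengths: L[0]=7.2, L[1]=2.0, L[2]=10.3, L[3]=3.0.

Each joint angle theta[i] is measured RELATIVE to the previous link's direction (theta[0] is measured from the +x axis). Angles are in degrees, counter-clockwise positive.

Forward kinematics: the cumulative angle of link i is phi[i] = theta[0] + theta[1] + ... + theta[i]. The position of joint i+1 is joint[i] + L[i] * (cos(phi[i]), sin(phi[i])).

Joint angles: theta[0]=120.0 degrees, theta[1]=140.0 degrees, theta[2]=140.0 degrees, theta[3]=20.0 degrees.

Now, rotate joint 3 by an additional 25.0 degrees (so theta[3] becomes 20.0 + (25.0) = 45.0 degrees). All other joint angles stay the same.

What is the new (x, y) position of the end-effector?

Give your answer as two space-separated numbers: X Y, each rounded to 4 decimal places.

Answer: 4.2044 13.8751

Derivation:
joint[0] = (0.0000, 0.0000)  (base)
link 0: phi[0] = 120 = 120 deg
  cos(120 deg) = -0.5000, sin(120 deg) = 0.8660
  joint[1] = (0.0000, 0.0000) + 7.2 * (-0.5000, 0.8660) = (0.0000 + -3.6000, 0.0000 + 6.2354) = (-3.6000, 6.2354)
link 1: phi[1] = 120 + 140 = 260 deg
  cos(260 deg) = -0.1736, sin(260 deg) = -0.9848
  joint[2] = (-3.6000, 6.2354) + 2 * (-0.1736, -0.9848) = (-3.6000 + -0.3473, 6.2354 + -1.9696) = (-3.9473, 4.2658)
link 2: phi[2] = 120 + 140 + 140 = 400 deg
  cos(400 deg) = 0.7660, sin(400 deg) = 0.6428
  joint[3] = (-3.9473, 4.2658) + 10.3 * (0.7660, 0.6428) = (-3.9473 + 7.8903, 4.2658 + 6.6207) = (3.9430, 10.8865)
link 3: phi[3] = 120 + 140 + 140 + 45 = 445 deg
  cos(445 deg) = 0.0872, sin(445 deg) = 0.9962
  joint[4] = (3.9430, 10.8865) + 3 * (0.0872, 0.9962) = (3.9430 + 0.2615, 10.8865 + 2.9886) = (4.2044, 13.8751)
End effector: (4.2044, 13.8751)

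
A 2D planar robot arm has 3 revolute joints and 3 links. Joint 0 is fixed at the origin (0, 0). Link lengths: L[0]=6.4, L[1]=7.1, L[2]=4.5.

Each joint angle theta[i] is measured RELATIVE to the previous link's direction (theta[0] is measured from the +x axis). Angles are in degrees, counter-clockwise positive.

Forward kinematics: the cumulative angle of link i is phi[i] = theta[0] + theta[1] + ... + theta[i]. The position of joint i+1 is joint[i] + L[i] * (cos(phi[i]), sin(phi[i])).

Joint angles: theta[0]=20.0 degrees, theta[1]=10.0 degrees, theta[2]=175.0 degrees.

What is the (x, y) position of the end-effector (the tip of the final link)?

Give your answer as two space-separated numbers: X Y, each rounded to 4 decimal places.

joint[0] = (0.0000, 0.0000)  (base)
link 0: phi[0] = 20 = 20 deg
  cos(20 deg) = 0.9397, sin(20 deg) = 0.3420
  joint[1] = (0.0000, 0.0000) + 6.4 * (0.9397, 0.3420) = (0.0000 + 6.0140, 0.0000 + 2.1889) = (6.0140, 2.1889)
link 1: phi[1] = 20 + 10 = 30 deg
  cos(30 deg) = 0.8660, sin(30 deg) = 0.5000
  joint[2] = (6.0140, 2.1889) + 7.1 * (0.8660, 0.5000) = (6.0140 + 6.1488, 2.1889 + 3.5500) = (12.1628, 5.7389)
link 2: phi[2] = 20 + 10 + 175 = 205 deg
  cos(205 deg) = -0.9063, sin(205 deg) = -0.4226
  joint[3] = (12.1628, 5.7389) + 4.5 * (-0.9063, -0.4226) = (12.1628 + -4.0784, 5.7389 + -1.9018) = (8.0844, 3.8371)
End effector: (8.0844, 3.8371)

Answer: 8.0844 3.8371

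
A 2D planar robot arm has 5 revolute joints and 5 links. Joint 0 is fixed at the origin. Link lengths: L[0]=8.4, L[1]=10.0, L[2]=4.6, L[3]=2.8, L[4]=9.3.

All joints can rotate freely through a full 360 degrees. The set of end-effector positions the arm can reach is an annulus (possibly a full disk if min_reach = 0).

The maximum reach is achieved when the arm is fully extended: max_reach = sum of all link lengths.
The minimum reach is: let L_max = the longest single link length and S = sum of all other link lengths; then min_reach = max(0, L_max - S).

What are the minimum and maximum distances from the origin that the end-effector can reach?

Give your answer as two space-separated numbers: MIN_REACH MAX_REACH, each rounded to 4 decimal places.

Link lengths: [8.4, 10.0, 4.6, 2.8, 9.3]
max_reach = 8.4 + 10 + 4.6 + 2.8 + 9.3 = 35.1
L_max = max([8.4, 10.0, 4.6, 2.8, 9.3]) = 10
S (sum of others) = 35.1 - 10 = 25.1
min_reach = max(0, 10 - 25.1) = max(0, -15.1) = 0

Answer: 0.0000 35.1000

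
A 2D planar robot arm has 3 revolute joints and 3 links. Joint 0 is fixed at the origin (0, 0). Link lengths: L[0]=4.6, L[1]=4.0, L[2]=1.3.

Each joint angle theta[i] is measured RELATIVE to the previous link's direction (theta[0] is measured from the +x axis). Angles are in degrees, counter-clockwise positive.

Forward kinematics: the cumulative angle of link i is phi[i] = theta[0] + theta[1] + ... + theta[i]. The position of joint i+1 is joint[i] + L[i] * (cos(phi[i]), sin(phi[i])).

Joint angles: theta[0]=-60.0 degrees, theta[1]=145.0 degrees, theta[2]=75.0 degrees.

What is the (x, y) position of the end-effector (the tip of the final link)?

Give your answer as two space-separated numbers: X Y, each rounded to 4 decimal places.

Answer: 1.4270 0.4457

Derivation:
joint[0] = (0.0000, 0.0000)  (base)
link 0: phi[0] = -60 = -60 deg
  cos(-60 deg) = 0.5000, sin(-60 deg) = -0.8660
  joint[1] = (0.0000, 0.0000) + 4.6 * (0.5000, -0.8660) = (0.0000 + 2.3000, 0.0000 + -3.9837) = (2.3000, -3.9837)
link 1: phi[1] = -60 + 145 = 85 deg
  cos(85 deg) = 0.0872, sin(85 deg) = 0.9962
  joint[2] = (2.3000, -3.9837) + 4 * (0.0872, 0.9962) = (2.3000 + 0.3486, -3.9837 + 3.9848) = (2.6486, 0.0011)
link 2: phi[2] = -60 + 145 + 75 = 160 deg
  cos(160 deg) = -0.9397, sin(160 deg) = 0.3420
  joint[3] = (2.6486, 0.0011) + 1.3 * (-0.9397, 0.3420) = (2.6486 + -1.2216, 0.0011 + 0.4446) = (1.4270, 0.4457)
End effector: (1.4270, 0.4457)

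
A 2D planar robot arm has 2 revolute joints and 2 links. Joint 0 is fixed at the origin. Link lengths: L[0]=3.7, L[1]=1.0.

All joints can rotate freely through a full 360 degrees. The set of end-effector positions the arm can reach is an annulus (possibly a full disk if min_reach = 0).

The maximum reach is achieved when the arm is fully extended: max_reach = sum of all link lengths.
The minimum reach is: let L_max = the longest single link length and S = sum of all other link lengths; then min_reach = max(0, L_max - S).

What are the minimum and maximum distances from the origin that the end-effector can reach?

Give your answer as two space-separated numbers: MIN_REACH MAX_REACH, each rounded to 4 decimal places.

Answer: 2.7000 4.7000

Derivation:
Link lengths: [3.7, 1.0]
max_reach = 3.7 + 1 = 4.7
L_max = max([3.7, 1.0]) = 3.7
S (sum of others) = 4.7 - 3.7 = 1
min_reach = max(0, 3.7 - 1) = max(0, 2.7) = 2.7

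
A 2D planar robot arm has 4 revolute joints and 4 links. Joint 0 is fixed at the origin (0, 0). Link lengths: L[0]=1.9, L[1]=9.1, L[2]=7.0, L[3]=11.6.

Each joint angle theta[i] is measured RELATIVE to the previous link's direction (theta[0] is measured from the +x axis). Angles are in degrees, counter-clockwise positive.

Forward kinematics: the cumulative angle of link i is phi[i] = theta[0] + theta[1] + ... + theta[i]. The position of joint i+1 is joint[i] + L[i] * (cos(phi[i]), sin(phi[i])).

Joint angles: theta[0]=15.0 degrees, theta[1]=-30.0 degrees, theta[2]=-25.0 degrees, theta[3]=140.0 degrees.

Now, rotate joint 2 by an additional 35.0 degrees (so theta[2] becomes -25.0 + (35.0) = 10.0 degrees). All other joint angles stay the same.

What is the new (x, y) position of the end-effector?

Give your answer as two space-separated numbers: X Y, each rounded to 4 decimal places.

joint[0] = (0.0000, 0.0000)  (base)
link 0: phi[0] = 15 = 15 deg
  cos(15 deg) = 0.9659, sin(15 deg) = 0.2588
  joint[1] = (0.0000, 0.0000) + 1.9 * (0.9659, 0.2588) = (0.0000 + 1.8353, 0.0000 + 0.4918) = (1.8353, 0.4918)
link 1: phi[1] = 15 + -30 = -15 deg
  cos(-15 deg) = 0.9659, sin(-15 deg) = -0.2588
  joint[2] = (1.8353, 0.4918) + 9.1 * (0.9659, -0.2588) = (1.8353 + 8.7899, 0.4918 + -2.3553) = (10.6252, -1.8635)
link 2: phi[2] = 15 + -30 + 10 = -5 deg
  cos(-5 deg) = 0.9962, sin(-5 deg) = -0.0872
  joint[3] = (10.6252, -1.8635) + 7 * (0.9962, -0.0872) = (10.6252 + 6.9734, -1.8635 + -0.6101) = (17.5985, -2.4736)
link 3: phi[3] = 15 + -30 + 10 + 140 = 135 deg
  cos(135 deg) = -0.7071, sin(135 deg) = 0.7071
  joint[4] = (17.5985, -2.4736) + 11.6 * (-0.7071, 0.7071) = (17.5985 + -8.2024, -2.4736 + 8.2024) = (9.3961, 5.7289)
End effector: (9.3961, 5.7289)

Answer: 9.3961 5.7289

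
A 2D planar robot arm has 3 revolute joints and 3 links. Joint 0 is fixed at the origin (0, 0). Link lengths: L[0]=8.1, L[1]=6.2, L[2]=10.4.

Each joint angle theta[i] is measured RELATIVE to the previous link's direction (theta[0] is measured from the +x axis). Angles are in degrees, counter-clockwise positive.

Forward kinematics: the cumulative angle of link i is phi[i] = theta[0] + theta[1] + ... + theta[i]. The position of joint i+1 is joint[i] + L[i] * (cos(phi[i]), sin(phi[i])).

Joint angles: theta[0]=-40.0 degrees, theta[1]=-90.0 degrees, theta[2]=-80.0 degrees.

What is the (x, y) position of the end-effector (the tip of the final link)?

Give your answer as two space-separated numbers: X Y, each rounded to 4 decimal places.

Answer: -6.7870 -4.7561

Derivation:
joint[0] = (0.0000, 0.0000)  (base)
link 0: phi[0] = -40 = -40 deg
  cos(-40 deg) = 0.7660, sin(-40 deg) = -0.6428
  joint[1] = (0.0000, 0.0000) + 8.1 * (0.7660, -0.6428) = (0.0000 + 6.2050, 0.0000 + -5.2066) = (6.2050, -5.2066)
link 1: phi[1] = -40 + -90 = -130 deg
  cos(-130 deg) = -0.6428, sin(-130 deg) = -0.7660
  joint[2] = (6.2050, -5.2066) + 6.2 * (-0.6428, -0.7660) = (6.2050 + -3.9853, -5.2066 + -4.7495) = (2.2197, -9.9561)
link 2: phi[2] = -40 + -90 + -80 = -210 deg
  cos(-210 deg) = -0.8660, sin(-210 deg) = 0.5000
  joint[3] = (2.2197, -9.9561) + 10.4 * (-0.8660, 0.5000) = (2.2197 + -9.0067, -9.9561 + 5.2000) = (-6.7870, -4.7561)
End effector: (-6.7870, -4.7561)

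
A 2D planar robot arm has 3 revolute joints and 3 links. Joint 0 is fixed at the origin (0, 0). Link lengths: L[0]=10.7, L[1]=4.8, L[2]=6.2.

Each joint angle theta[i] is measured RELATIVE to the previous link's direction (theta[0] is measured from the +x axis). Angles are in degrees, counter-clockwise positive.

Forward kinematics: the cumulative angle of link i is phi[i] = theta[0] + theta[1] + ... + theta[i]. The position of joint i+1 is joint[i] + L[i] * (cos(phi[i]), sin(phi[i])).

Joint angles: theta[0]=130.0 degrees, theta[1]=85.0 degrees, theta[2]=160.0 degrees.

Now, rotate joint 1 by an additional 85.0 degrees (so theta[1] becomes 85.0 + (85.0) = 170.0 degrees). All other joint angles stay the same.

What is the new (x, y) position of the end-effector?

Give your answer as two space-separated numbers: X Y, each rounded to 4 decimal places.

Answer: -5.5544 10.1456

Derivation:
joint[0] = (0.0000, 0.0000)  (base)
link 0: phi[0] = 130 = 130 deg
  cos(130 deg) = -0.6428, sin(130 deg) = 0.7660
  joint[1] = (0.0000, 0.0000) + 10.7 * (-0.6428, 0.7660) = (0.0000 + -6.8778, 0.0000 + 8.1967) = (-6.8778, 8.1967)
link 1: phi[1] = 130 + 170 = 300 deg
  cos(300 deg) = 0.5000, sin(300 deg) = -0.8660
  joint[2] = (-6.8778, 8.1967) + 4.8 * (0.5000, -0.8660) = (-6.8778 + 2.4000, 8.1967 + -4.1569) = (-4.4778, 4.0398)
link 2: phi[2] = 130 + 170 + 160 = 460 deg
  cos(460 deg) = -0.1736, sin(460 deg) = 0.9848
  joint[3] = (-4.4778, 4.0398) + 6.2 * (-0.1736, 0.9848) = (-4.4778 + -1.0766, 4.0398 + 6.1058) = (-5.5544, 10.1456)
End effector: (-5.5544, 10.1456)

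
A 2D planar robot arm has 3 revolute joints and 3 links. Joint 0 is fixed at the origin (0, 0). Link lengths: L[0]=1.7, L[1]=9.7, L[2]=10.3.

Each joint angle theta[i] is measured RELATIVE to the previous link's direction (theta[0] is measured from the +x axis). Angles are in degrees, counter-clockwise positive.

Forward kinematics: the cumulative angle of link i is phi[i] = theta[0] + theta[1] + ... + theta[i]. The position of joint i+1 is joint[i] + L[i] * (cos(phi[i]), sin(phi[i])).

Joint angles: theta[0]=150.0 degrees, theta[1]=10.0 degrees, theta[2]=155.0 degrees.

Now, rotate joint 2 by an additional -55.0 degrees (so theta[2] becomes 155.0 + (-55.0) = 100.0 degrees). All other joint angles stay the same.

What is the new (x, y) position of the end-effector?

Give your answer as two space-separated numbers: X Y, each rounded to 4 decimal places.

joint[0] = (0.0000, 0.0000)  (base)
link 0: phi[0] = 150 = 150 deg
  cos(150 deg) = -0.8660, sin(150 deg) = 0.5000
  joint[1] = (0.0000, 0.0000) + 1.7 * (-0.8660, 0.5000) = (0.0000 + -1.4722, 0.0000 + 0.8500) = (-1.4722, 0.8500)
link 1: phi[1] = 150 + 10 = 160 deg
  cos(160 deg) = -0.9397, sin(160 deg) = 0.3420
  joint[2] = (-1.4722, 0.8500) + 9.7 * (-0.9397, 0.3420) = (-1.4722 + -9.1150, 0.8500 + 3.3176) = (-10.5873, 4.1676)
link 2: phi[2] = 150 + 10 + 100 = 260 deg
  cos(260 deg) = -0.1736, sin(260 deg) = -0.9848
  joint[3] = (-10.5873, 4.1676) + 10.3 * (-0.1736, -0.9848) = (-10.5873 + -1.7886, 4.1676 + -10.1435) = (-12.3758, -5.9759)
End effector: (-12.3758, -5.9759)

Answer: -12.3758 -5.9759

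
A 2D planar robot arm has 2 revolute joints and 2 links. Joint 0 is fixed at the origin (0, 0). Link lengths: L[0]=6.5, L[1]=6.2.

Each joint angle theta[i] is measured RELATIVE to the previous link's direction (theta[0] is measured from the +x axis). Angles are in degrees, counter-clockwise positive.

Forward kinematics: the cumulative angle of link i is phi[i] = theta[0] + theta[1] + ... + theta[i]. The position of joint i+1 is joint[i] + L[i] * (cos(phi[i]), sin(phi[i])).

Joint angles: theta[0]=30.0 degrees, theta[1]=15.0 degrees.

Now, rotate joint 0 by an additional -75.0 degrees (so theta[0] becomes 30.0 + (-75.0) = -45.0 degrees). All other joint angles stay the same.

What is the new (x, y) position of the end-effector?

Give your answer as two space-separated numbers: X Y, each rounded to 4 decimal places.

Answer: 9.9656 -7.6962

Derivation:
joint[0] = (0.0000, 0.0000)  (base)
link 0: phi[0] = -45 = -45 deg
  cos(-45 deg) = 0.7071, sin(-45 deg) = -0.7071
  joint[1] = (0.0000, 0.0000) + 6.5 * (0.7071, -0.7071) = (0.0000 + 4.5962, 0.0000 + -4.5962) = (4.5962, -4.5962)
link 1: phi[1] = -45 + 15 = -30 deg
  cos(-30 deg) = 0.8660, sin(-30 deg) = -0.5000
  joint[2] = (4.5962, -4.5962) + 6.2 * (0.8660, -0.5000) = (4.5962 + 5.3694, -4.5962 + -3.1000) = (9.9656, -7.6962)
End effector: (9.9656, -7.6962)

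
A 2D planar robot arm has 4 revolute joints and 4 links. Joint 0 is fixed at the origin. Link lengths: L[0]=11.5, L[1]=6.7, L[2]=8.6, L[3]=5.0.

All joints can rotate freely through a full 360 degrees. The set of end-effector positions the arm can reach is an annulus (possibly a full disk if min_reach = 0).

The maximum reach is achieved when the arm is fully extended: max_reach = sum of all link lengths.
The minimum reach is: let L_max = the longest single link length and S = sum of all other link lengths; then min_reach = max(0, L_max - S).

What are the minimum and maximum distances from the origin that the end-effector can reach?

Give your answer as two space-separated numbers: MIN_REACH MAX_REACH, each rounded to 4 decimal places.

Answer: 0.0000 31.8000

Derivation:
Link lengths: [11.5, 6.7, 8.6, 5.0]
max_reach = 11.5 + 6.7 + 8.6 + 5 = 31.8
L_max = max([11.5, 6.7, 8.6, 5.0]) = 11.5
S (sum of others) = 31.8 - 11.5 = 20.3
min_reach = max(0, 11.5 - 20.3) = max(0, -8.8) = 0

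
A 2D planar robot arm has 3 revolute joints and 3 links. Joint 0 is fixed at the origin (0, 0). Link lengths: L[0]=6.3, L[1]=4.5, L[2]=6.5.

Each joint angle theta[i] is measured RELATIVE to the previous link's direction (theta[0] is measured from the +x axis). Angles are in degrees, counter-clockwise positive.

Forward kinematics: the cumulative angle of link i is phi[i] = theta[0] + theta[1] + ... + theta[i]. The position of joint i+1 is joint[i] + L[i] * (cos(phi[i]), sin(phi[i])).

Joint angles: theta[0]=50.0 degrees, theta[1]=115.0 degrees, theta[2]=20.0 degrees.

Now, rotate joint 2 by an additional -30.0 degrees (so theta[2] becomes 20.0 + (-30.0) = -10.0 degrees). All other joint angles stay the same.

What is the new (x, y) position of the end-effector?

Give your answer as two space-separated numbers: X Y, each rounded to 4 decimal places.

joint[0] = (0.0000, 0.0000)  (base)
link 0: phi[0] = 50 = 50 deg
  cos(50 deg) = 0.6428, sin(50 deg) = 0.7660
  joint[1] = (0.0000, 0.0000) + 6.3 * (0.6428, 0.7660) = (0.0000 + 4.0496, 0.0000 + 4.8261) = (4.0496, 4.8261)
link 1: phi[1] = 50 + 115 = 165 deg
  cos(165 deg) = -0.9659, sin(165 deg) = 0.2588
  joint[2] = (4.0496, 4.8261) + 4.5 * (-0.9659, 0.2588) = (4.0496 + -4.3467, 4.8261 + 1.1647) = (-0.2971, 5.9908)
link 2: phi[2] = 50 + 115 + -10 = 155 deg
  cos(155 deg) = -0.9063, sin(155 deg) = 0.4226
  joint[3] = (-0.2971, 5.9908) + 6.5 * (-0.9063, 0.4226) = (-0.2971 + -5.8910, 5.9908 + 2.7470) = (-6.1881, 8.7378)
End effector: (-6.1881, 8.7378)

Answer: -6.1881 8.7378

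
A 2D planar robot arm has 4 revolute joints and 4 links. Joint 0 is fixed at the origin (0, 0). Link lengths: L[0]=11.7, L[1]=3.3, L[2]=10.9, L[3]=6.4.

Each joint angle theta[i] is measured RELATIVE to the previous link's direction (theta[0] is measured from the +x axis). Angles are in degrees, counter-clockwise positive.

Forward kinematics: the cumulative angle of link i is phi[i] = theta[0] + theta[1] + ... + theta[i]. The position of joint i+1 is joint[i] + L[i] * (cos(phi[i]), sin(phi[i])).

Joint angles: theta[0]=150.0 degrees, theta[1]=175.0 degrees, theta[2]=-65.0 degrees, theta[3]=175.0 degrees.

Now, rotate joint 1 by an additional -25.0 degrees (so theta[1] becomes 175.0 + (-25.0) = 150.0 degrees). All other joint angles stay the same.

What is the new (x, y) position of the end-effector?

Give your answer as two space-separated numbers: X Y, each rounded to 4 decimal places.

joint[0] = (0.0000, 0.0000)  (base)
link 0: phi[0] = 150 = 150 deg
  cos(150 deg) = -0.8660, sin(150 deg) = 0.5000
  joint[1] = (0.0000, 0.0000) + 11.7 * (-0.8660, 0.5000) = (0.0000 + -10.1325, 0.0000 + 5.8500) = (-10.1325, 5.8500)
link 1: phi[1] = 150 + 150 = 300 deg
  cos(300 deg) = 0.5000, sin(300 deg) = -0.8660
  joint[2] = (-10.1325, 5.8500) + 3.3 * (0.5000, -0.8660) = (-10.1325 + 1.6500, 5.8500 + -2.8579) = (-8.4825, 2.9921)
link 2: phi[2] = 150 + 150 + -65 = 235 deg
  cos(235 deg) = -0.5736, sin(235 deg) = -0.8192
  joint[3] = (-8.4825, 2.9921) + 10.9 * (-0.5736, -0.8192) = (-8.4825 + -6.2520, 2.9921 + -8.9288) = (-14.7345, -5.9366)
link 3: phi[3] = 150 + 150 + -65 + 175 = 410 deg
  cos(410 deg) = 0.6428, sin(410 deg) = 0.7660
  joint[4] = (-14.7345, -5.9366) + 6.4 * (0.6428, 0.7660) = (-14.7345 + 4.1138, -5.9366 + 4.9027) = (-10.6206, -1.0340)
End effector: (-10.6206, -1.0340)

Answer: -10.6206 -1.0340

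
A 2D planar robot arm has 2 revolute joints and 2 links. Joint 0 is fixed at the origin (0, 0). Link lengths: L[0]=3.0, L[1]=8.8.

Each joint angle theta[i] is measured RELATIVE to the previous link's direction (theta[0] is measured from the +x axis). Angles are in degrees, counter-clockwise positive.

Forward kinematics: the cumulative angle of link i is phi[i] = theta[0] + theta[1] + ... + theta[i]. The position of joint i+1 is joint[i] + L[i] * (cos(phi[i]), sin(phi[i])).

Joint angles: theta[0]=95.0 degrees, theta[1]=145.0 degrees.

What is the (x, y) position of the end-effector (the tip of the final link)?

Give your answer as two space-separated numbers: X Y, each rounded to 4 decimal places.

joint[0] = (0.0000, 0.0000)  (base)
link 0: phi[0] = 95 = 95 deg
  cos(95 deg) = -0.0872, sin(95 deg) = 0.9962
  joint[1] = (0.0000, 0.0000) + 3 * (-0.0872, 0.9962) = (0.0000 + -0.2615, 0.0000 + 2.9886) = (-0.2615, 2.9886)
link 1: phi[1] = 95 + 145 = 240 deg
  cos(240 deg) = -0.5000, sin(240 deg) = -0.8660
  joint[2] = (-0.2615, 2.9886) + 8.8 * (-0.5000, -0.8660) = (-0.2615 + -4.4000, 2.9886 + -7.6210) = (-4.6615, -4.6324)
End effector: (-4.6615, -4.6324)

Answer: -4.6615 -4.6324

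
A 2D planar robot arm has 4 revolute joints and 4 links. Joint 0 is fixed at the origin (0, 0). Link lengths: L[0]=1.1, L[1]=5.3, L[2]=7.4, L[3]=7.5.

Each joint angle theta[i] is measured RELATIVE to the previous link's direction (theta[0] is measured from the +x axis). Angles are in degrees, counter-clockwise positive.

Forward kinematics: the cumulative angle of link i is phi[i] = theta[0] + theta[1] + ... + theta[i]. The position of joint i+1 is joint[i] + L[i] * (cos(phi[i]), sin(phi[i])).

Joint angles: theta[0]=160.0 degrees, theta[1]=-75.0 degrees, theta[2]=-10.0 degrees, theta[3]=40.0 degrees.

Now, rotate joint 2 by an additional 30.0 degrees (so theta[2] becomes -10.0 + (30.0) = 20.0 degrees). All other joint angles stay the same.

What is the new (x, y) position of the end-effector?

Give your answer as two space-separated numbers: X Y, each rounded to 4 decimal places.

joint[0] = (0.0000, 0.0000)  (base)
link 0: phi[0] = 160 = 160 deg
  cos(160 deg) = -0.9397, sin(160 deg) = 0.3420
  joint[1] = (0.0000, 0.0000) + 1.1 * (-0.9397, 0.3420) = (0.0000 + -1.0337, 0.0000 + 0.3762) = (-1.0337, 0.3762)
link 1: phi[1] = 160 + -75 = 85 deg
  cos(85 deg) = 0.0872, sin(85 deg) = 0.9962
  joint[2] = (-1.0337, 0.3762) + 5.3 * (0.0872, 0.9962) = (-1.0337 + 0.4619, 0.3762 + 5.2798) = (-0.5717, 5.6561)
link 2: phi[2] = 160 + -75 + 20 = 105 deg
  cos(105 deg) = -0.2588, sin(105 deg) = 0.9659
  joint[3] = (-0.5717, 5.6561) + 7.4 * (-0.2588, 0.9659) = (-0.5717 + -1.9153, 5.6561 + 7.1479) = (-2.4870, 12.8039)
link 3: phi[3] = 160 + -75 + 20 + 40 = 145 deg
  cos(145 deg) = -0.8192, sin(145 deg) = 0.5736
  joint[4] = (-2.4870, 12.8039) + 7.5 * (-0.8192, 0.5736) = (-2.4870 + -6.1436, 12.8039 + 4.3018) = (-8.6306, 17.1057)
End effector: (-8.6306, 17.1057)

Answer: -8.6306 17.1057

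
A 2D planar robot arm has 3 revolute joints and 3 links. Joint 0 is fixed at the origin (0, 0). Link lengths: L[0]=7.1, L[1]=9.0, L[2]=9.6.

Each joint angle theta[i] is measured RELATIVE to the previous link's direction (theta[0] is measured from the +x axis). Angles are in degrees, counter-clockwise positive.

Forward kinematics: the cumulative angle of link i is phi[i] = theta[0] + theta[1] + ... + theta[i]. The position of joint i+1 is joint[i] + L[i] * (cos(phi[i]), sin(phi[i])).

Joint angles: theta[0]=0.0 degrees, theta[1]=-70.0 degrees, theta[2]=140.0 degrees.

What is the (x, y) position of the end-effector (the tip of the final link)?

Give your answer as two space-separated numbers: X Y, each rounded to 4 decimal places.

joint[0] = (0.0000, 0.0000)  (base)
link 0: phi[0] = 0 = 0 deg
  cos(0 deg) = 1.0000, sin(0 deg) = 0.0000
  joint[1] = (0.0000, 0.0000) + 7.1 * (1.0000, 0.0000) = (0.0000 + 7.1000, 0.0000 + 0.0000) = (7.1000, 0.0000)
link 1: phi[1] = 0 + -70 = -70 deg
  cos(-70 deg) = 0.3420, sin(-70 deg) = -0.9397
  joint[2] = (7.1000, 0.0000) + 9 * (0.3420, -0.9397) = (7.1000 + 3.0782, 0.0000 + -8.4572) = (10.1782, -8.4572)
link 2: phi[2] = 0 + -70 + 140 = 70 deg
  cos(70 deg) = 0.3420, sin(70 deg) = 0.9397
  joint[3] = (10.1782, -8.4572) + 9.6 * (0.3420, 0.9397) = (10.1782 + 3.2834, -8.4572 + 9.0210) = (13.4616, 0.5638)
End effector: (13.4616, 0.5638)

Answer: 13.4616 0.5638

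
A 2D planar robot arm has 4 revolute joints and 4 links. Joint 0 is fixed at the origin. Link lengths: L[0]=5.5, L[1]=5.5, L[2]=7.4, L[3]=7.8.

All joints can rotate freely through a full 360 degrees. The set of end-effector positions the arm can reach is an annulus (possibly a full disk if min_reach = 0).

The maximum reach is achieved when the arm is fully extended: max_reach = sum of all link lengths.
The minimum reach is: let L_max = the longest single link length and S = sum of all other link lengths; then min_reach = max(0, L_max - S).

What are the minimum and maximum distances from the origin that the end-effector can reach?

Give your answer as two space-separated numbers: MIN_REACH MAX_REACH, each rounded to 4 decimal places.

Link lengths: [5.5, 5.5, 7.4, 7.8]
max_reach = 5.5 + 5.5 + 7.4 + 7.8 = 26.2
L_max = max([5.5, 5.5, 7.4, 7.8]) = 7.8
S (sum of others) = 26.2 - 7.8 = 18.4
min_reach = max(0, 7.8 - 18.4) = max(0, -10.6) = 0

Answer: 0.0000 26.2000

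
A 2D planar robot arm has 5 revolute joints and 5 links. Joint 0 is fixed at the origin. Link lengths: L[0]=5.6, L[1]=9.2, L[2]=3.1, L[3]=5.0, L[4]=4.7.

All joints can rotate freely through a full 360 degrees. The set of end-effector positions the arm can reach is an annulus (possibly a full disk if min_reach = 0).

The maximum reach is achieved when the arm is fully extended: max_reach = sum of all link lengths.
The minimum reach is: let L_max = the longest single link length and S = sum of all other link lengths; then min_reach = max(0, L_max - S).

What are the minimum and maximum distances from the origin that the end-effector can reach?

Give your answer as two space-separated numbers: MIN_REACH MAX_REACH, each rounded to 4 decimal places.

Link lengths: [5.6, 9.2, 3.1, 5.0, 4.7]
max_reach = 5.6 + 9.2 + 3.1 + 5 + 4.7 = 27.6
L_max = max([5.6, 9.2, 3.1, 5.0, 4.7]) = 9.2
S (sum of others) = 27.6 - 9.2 = 18.4
min_reach = max(0, 9.2 - 18.4) = max(0, -9.2) = 0

Answer: 0.0000 27.6000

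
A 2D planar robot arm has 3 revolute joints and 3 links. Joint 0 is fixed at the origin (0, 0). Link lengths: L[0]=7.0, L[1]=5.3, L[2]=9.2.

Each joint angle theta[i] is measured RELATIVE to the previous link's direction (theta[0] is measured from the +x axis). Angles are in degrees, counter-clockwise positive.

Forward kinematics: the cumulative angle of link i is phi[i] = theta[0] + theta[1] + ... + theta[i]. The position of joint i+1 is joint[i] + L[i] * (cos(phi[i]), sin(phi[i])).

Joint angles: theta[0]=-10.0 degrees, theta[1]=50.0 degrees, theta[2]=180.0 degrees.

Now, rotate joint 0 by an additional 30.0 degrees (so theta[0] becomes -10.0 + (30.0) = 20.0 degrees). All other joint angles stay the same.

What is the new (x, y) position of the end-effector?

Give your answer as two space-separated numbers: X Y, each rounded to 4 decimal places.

joint[0] = (0.0000, 0.0000)  (base)
link 0: phi[0] = 20 = 20 deg
  cos(20 deg) = 0.9397, sin(20 deg) = 0.3420
  joint[1] = (0.0000, 0.0000) + 7 * (0.9397, 0.3420) = (0.0000 + 6.5778, 0.0000 + 2.3941) = (6.5778, 2.3941)
link 1: phi[1] = 20 + 50 = 70 deg
  cos(70 deg) = 0.3420, sin(70 deg) = 0.9397
  joint[2] = (6.5778, 2.3941) + 5.3 * (0.3420, 0.9397) = (6.5778 + 1.8127, 2.3941 + 4.9804) = (8.3906, 7.3745)
link 2: phi[2] = 20 + 50 + 180 = 250 deg
  cos(250 deg) = -0.3420, sin(250 deg) = -0.9397
  joint[3] = (8.3906, 7.3745) + 9.2 * (-0.3420, -0.9397) = (8.3906 + -3.1466, 7.3745 + -8.6452) = (5.2440, -1.2707)
End effector: (5.2440, -1.2707)

Answer: 5.2440 -1.2707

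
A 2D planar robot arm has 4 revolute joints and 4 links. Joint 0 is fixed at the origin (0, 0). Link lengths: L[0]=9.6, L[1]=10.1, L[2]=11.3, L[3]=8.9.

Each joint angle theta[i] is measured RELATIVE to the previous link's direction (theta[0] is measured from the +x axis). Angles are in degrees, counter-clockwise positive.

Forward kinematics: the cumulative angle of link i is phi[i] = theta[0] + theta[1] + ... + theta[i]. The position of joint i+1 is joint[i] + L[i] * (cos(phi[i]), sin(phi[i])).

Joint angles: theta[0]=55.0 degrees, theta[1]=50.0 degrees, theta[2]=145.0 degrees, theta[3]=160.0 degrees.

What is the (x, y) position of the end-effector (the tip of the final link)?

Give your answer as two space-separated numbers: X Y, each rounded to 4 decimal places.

joint[0] = (0.0000, 0.0000)  (base)
link 0: phi[0] = 55 = 55 deg
  cos(55 deg) = 0.5736, sin(55 deg) = 0.8192
  joint[1] = (0.0000, 0.0000) + 9.6 * (0.5736, 0.8192) = (0.0000 + 5.5063, 0.0000 + 7.8639) = (5.5063, 7.8639)
link 1: phi[1] = 55 + 50 = 105 deg
  cos(105 deg) = -0.2588, sin(105 deg) = 0.9659
  joint[2] = (5.5063, 7.8639) + 10.1 * (-0.2588, 0.9659) = (5.5063 + -2.6141, 7.8639 + 9.7559) = (2.8923, 17.6197)
link 2: phi[2] = 55 + 50 + 145 = 250 deg
  cos(250 deg) = -0.3420, sin(250 deg) = -0.9397
  joint[3] = (2.8923, 17.6197) + 11.3 * (-0.3420, -0.9397) = (2.8923 + -3.8648, 17.6197 + -10.6185) = (-0.9726, 7.0012)
link 3: phi[3] = 55 + 50 + 145 + 160 = 410 deg
  cos(410 deg) = 0.6428, sin(410 deg) = 0.7660
  joint[4] = (-0.9726, 7.0012) + 8.9 * (0.6428, 0.7660) = (-0.9726 + 5.7208, 7.0012 + 6.8178) = (4.7482, 13.8190)
End effector: (4.7482, 13.8190)

Answer: 4.7482 13.8190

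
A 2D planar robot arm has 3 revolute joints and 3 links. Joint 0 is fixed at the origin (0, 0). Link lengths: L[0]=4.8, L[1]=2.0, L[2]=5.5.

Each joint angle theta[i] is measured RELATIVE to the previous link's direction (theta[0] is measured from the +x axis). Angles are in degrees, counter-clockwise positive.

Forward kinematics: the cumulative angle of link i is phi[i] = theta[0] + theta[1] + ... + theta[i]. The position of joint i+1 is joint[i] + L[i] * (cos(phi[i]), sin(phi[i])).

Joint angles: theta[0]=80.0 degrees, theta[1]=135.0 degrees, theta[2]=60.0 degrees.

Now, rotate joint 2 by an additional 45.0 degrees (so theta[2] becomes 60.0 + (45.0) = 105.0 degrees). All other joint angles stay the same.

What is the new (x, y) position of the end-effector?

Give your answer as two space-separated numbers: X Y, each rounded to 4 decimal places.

joint[0] = (0.0000, 0.0000)  (base)
link 0: phi[0] = 80 = 80 deg
  cos(80 deg) = 0.1736, sin(80 deg) = 0.9848
  joint[1] = (0.0000, 0.0000) + 4.8 * (0.1736, 0.9848) = (0.0000 + 0.8335, 0.0000 + 4.7271) = (0.8335, 4.7271)
link 1: phi[1] = 80 + 135 = 215 deg
  cos(215 deg) = -0.8192, sin(215 deg) = -0.5736
  joint[2] = (0.8335, 4.7271) + 2 * (-0.8192, -0.5736) = (0.8335 + -1.6383, 4.7271 + -1.1472) = (-0.8048, 3.5799)
link 2: phi[2] = 80 + 135 + 105 = 320 deg
  cos(320 deg) = 0.7660, sin(320 deg) = -0.6428
  joint[3] = (-0.8048, 3.5799) + 5.5 * (0.7660, -0.6428) = (-0.8048 + 4.2132, 3.5799 + -3.5353) = (3.4085, 0.0446)
End effector: (3.4085, 0.0446)

Answer: 3.4085 0.0446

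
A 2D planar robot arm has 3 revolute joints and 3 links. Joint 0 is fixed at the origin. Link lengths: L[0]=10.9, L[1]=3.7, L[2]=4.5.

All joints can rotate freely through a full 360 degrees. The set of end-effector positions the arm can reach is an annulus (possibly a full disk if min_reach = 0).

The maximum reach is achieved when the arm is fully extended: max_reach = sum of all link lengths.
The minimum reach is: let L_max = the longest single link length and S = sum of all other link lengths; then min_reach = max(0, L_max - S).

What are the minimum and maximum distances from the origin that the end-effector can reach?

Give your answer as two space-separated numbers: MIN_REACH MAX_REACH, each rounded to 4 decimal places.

Link lengths: [10.9, 3.7, 4.5]
max_reach = 10.9 + 3.7 + 4.5 = 19.1
L_max = max([10.9, 3.7, 4.5]) = 10.9
S (sum of others) = 19.1 - 10.9 = 8.2
min_reach = max(0, 10.9 - 8.2) = max(0, 2.7) = 2.7

Answer: 2.7000 19.1000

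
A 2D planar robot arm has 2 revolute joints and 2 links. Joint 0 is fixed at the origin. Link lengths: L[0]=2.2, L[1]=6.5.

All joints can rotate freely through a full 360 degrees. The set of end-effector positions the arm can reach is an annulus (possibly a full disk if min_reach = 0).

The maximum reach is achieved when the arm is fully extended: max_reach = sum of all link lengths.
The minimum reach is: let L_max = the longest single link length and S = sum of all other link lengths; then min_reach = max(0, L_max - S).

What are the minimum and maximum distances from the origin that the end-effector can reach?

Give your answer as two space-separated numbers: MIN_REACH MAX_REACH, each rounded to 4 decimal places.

Answer: 4.3000 8.7000

Derivation:
Link lengths: [2.2, 6.5]
max_reach = 2.2 + 6.5 = 8.7
L_max = max([2.2, 6.5]) = 6.5
S (sum of others) = 8.7 - 6.5 = 2.2
min_reach = max(0, 6.5 - 2.2) = max(0, 4.3) = 4.3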